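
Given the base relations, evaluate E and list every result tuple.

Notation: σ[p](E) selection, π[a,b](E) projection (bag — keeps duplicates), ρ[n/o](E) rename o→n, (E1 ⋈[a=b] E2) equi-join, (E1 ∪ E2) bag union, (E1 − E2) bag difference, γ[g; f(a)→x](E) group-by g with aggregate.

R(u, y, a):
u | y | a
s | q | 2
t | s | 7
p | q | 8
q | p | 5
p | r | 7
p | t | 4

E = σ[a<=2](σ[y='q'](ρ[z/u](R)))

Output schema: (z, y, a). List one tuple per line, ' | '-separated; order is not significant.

Row counts bottom-up:
  R → 6
  ρ[z/u](R) → 6
  σ[y='q'](ρ[z/u](R)) → 2
  σ[a<=2](σ[y='q'](ρ[z/u](R))) → 1

== RESULT ==
z | y | a
s | q | 2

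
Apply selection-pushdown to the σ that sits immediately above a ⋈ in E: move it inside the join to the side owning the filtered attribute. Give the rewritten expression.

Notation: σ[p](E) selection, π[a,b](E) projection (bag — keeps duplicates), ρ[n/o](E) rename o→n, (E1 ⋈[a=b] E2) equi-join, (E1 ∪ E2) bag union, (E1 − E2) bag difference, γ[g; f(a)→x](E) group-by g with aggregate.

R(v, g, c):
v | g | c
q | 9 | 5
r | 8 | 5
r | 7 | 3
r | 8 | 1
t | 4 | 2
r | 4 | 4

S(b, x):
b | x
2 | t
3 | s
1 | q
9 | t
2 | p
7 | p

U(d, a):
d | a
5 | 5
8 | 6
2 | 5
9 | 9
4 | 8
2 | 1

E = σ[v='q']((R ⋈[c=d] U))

σ filters on v, owned by the left side.
E' = (σ[v='q'](R) ⋈[c=d] U)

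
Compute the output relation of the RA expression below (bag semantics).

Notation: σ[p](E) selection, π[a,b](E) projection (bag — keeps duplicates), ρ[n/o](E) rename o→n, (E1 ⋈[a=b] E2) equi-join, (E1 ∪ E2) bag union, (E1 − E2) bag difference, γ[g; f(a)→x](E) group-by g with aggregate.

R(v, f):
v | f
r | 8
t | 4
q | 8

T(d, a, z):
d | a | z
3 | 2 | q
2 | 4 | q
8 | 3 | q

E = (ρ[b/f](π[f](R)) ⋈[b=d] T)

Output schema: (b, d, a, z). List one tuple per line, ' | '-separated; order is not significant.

Row counts bottom-up:
  R → 3
  π[f](R) → 3
  ρ[b/f](π[f](R)) → 3
  T → 3
  (ρ[b/f](π[f](R)) ⋈[b=d] T) → 2

== RESULT ==
b | d | a | z
8 | 8 | 3 | q
8 | 8 | 3 | q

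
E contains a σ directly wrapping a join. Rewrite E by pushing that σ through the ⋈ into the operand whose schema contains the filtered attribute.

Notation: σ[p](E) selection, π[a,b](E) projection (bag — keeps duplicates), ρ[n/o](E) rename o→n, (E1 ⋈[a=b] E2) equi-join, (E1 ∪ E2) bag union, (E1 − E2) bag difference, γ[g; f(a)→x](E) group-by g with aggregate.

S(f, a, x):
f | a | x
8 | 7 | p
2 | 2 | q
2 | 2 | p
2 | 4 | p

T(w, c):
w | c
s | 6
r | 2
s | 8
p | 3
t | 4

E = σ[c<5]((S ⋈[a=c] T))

σ filters on c, owned by the right side.
E' = (S ⋈[a=c] σ[c<5](T))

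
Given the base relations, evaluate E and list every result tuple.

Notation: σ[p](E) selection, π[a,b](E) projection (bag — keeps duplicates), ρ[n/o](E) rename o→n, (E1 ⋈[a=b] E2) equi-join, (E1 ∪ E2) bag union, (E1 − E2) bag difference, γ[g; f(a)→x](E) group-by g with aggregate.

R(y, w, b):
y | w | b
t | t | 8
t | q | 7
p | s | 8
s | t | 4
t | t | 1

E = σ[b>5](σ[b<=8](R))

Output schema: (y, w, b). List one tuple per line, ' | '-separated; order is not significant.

Per-node cardinality:
  R → 5
  σ[b<=8](R) → 5
  σ[b>5](σ[b<=8](R)) → 3

== RESULT ==
y | w | b
p | s | 8
t | q | 7
t | t | 8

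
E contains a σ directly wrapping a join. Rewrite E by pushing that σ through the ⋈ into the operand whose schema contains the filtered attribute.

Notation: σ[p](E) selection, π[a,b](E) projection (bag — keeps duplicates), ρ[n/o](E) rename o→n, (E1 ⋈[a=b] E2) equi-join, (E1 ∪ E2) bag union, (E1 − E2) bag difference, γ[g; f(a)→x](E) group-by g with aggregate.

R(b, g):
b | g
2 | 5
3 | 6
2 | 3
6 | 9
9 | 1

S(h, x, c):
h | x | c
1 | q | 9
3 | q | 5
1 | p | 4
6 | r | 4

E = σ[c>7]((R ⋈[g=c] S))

σ filters on c, owned by the right side.
E' = (R ⋈[g=c] σ[c>7](S))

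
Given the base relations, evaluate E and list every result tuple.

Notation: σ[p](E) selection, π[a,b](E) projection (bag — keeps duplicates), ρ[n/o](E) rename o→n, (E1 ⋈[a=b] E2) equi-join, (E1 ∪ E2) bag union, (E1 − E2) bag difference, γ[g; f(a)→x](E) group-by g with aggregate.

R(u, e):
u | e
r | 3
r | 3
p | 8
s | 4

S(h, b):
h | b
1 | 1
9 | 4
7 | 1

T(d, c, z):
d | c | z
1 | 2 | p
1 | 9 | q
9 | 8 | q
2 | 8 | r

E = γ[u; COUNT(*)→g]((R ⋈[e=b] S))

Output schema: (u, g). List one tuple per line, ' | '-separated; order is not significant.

Per-node cardinality:
  R → 4
  S → 3
  (R ⋈[e=b] S) → 1
  γ[u; COUNT(*)→g]((R ⋈[e=b] S)) → 1

== RESULT ==
u | g
s | 1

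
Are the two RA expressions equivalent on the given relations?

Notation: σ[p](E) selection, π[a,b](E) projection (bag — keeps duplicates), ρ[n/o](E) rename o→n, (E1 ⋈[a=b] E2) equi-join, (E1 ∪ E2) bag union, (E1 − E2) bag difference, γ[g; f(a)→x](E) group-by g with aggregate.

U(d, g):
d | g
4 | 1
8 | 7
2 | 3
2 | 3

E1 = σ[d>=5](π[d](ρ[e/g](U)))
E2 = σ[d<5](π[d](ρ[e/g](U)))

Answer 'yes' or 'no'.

E1 subexpression sizes:
  U → 4
  ρ[e/g](U) → 4
  π[d](ρ[e/g](U)) → 4
  σ[d>=5](π[d](ρ[e/g](U))) → 1
E2 subexpression sizes:
  U → 4
  ρ[e/g](U) → 4
  π[d](ρ[e/g](U)) → 4
  σ[d<5](π[d](ρ[e/g](U))) → 3

E1 result:
d
8
E2 result:
d
2
2
4
Witness: (8,) appears 1× in E1 but 0× in E2.

no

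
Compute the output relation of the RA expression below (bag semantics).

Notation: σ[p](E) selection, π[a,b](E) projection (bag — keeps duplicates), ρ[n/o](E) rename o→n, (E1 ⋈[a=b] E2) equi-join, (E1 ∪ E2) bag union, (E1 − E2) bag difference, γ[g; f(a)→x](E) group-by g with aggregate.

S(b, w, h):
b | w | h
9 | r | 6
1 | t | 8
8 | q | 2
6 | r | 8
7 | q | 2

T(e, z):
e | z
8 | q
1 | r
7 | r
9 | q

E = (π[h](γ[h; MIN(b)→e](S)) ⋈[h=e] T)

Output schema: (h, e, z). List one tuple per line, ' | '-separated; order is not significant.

Stepwise |·|:
  S → 5
  γ[h; MIN(b)→e](S) → 3
  π[h](γ[h; MIN(b)→e](S)) → 3
  T → 4
  (π[h](γ[h; MIN(b)→e](S)) ⋈[h=e] T) → 1

== RESULT ==
h | e | z
8 | 8 | q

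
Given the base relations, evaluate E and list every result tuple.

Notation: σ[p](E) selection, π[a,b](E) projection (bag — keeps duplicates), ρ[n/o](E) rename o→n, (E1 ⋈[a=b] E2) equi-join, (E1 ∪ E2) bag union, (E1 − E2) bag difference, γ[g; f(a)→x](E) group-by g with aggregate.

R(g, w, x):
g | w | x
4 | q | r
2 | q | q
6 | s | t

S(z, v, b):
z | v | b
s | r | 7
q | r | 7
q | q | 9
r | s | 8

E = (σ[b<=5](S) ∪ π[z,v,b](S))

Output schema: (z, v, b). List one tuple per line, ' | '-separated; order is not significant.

Per-node cardinality:
  S → 4
  σ[b<=5](S) → 0
  S → 4
  π[z,v,b](S) → 4
  (σ[b<=5](S) ∪ π[z,v,b](S)) → 4

== RESULT ==
z | v | b
q | q | 9
q | r | 7
r | s | 8
s | r | 7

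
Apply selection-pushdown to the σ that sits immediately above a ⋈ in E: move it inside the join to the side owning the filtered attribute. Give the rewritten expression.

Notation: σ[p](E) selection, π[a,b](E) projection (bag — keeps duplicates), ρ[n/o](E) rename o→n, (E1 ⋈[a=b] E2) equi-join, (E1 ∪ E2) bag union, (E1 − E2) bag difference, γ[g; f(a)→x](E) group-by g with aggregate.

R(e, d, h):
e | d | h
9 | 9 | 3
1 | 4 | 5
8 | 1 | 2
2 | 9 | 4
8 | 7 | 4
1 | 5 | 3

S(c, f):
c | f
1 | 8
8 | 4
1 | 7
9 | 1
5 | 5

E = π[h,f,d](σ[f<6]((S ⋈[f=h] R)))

σ filters on f, owned by the left side.
E' = π[h,f,d]((σ[f<6](S) ⋈[f=h] R))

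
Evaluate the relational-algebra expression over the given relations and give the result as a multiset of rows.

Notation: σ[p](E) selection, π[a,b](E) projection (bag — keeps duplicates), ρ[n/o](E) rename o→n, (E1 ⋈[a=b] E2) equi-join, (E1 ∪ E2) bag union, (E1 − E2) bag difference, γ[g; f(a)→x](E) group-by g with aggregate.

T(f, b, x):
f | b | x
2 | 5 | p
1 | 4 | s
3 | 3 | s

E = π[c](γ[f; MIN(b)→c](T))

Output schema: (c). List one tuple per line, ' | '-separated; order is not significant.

Subexpression sizes:
  T → 3
  γ[f; MIN(b)→c](T) → 3
  π[c](γ[f; MIN(b)→c](T)) → 3

== RESULT ==
c
3
4
5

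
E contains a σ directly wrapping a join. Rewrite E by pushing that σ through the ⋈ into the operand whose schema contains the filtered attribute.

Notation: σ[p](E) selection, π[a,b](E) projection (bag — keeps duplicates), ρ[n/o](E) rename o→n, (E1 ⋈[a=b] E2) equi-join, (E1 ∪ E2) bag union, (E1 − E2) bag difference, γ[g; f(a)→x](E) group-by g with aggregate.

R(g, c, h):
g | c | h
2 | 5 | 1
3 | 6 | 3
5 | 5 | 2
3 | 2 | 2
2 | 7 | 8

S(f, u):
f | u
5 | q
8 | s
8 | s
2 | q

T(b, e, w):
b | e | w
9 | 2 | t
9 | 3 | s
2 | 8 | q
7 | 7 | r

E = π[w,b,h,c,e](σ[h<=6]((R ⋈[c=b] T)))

σ filters on h, owned by the left side.
E' = π[w,b,h,c,e]((σ[h<=6](R) ⋈[c=b] T))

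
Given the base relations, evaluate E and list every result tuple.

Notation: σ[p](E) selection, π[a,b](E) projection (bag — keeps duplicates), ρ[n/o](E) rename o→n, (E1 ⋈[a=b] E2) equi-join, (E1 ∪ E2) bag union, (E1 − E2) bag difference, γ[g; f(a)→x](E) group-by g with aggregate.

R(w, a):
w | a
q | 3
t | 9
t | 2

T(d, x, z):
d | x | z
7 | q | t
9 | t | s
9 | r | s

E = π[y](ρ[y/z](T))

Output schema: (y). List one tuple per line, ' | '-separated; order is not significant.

Subexpression sizes:
  T → 3
  ρ[y/z](T) → 3
  π[y](ρ[y/z](T)) → 3

== RESULT ==
y
s
s
t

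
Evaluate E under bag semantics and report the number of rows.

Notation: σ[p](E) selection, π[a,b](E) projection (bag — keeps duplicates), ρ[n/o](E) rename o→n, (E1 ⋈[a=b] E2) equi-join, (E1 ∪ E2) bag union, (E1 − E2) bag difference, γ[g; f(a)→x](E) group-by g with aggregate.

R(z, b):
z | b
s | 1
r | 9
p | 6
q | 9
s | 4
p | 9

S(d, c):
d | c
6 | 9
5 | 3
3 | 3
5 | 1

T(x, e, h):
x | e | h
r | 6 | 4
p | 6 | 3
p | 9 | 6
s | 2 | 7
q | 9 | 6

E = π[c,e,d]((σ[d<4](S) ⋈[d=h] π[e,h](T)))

Subexpression sizes:
  S → 4
  σ[d<4](S) → 1
  T → 5
  π[e,h](T) → 5
  (σ[d<4](S) ⋈[d=h] π[e,h](T)) → 1
  π[c,e,d]((σ[d<4](S) ⋈[d=h] π[e,h](T))) → 1

|E| = 1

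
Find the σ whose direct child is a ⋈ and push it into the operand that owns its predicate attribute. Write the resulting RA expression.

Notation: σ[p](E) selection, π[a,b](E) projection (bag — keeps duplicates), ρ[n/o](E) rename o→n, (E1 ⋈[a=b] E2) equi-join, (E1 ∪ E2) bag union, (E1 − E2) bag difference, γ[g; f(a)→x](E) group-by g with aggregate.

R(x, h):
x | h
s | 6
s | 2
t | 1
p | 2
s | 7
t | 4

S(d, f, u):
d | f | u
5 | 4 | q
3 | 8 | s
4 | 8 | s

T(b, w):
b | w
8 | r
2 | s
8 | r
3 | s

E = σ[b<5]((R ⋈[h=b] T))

σ filters on b, owned by the right side.
E' = (R ⋈[h=b] σ[b<5](T))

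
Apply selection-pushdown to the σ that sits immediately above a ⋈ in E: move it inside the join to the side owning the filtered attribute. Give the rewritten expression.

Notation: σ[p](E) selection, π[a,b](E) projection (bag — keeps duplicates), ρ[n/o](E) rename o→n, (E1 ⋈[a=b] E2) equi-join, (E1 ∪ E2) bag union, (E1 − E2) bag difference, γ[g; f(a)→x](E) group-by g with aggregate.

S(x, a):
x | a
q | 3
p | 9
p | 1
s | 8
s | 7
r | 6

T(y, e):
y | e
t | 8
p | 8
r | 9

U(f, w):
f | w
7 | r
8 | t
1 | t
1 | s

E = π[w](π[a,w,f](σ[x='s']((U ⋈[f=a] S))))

σ filters on x, owned by the right side.
E' = π[w](π[a,w,f]((U ⋈[f=a] σ[x='s'](S))))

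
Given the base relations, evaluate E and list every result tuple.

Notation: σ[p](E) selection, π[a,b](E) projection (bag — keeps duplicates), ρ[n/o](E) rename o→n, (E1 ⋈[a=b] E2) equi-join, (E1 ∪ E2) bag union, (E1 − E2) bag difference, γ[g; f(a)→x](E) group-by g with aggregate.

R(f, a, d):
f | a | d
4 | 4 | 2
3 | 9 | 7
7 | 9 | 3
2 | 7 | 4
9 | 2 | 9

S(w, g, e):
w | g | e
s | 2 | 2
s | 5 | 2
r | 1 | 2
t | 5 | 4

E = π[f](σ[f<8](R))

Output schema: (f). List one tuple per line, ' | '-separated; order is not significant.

Stepwise |·|:
  R → 5
  σ[f<8](R) → 4
  π[f](σ[f<8](R)) → 4

== RESULT ==
f
2
3
4
7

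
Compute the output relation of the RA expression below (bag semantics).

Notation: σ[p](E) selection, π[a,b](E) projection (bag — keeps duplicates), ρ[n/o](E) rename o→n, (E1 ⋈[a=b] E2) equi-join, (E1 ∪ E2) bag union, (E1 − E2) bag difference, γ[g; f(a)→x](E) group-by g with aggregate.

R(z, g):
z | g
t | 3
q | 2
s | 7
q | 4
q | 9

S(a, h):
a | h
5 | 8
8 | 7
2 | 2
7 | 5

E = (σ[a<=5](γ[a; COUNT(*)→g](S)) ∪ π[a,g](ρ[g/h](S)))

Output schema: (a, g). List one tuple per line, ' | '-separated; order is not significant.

Per-node cardinality:
  S → 4
  γ[a; COUNT(*)→g](S) → 4
  σ[a<=5](γ[a; COUNT(*)→g](S)) → 2
  S → 4
  ρ[g/h](S) → 4
  π[a,g](ρ[g/h](S)) → 4
  (σ[a<=5](γ[a; COUNT(*)→g](S)) ∪ π[a,g](ρ[g/h](S))) → 6

== RESULT ==
a | g
2 | 1
2 | 2
5 | 1
5 | 8
7 | 5
8 | 7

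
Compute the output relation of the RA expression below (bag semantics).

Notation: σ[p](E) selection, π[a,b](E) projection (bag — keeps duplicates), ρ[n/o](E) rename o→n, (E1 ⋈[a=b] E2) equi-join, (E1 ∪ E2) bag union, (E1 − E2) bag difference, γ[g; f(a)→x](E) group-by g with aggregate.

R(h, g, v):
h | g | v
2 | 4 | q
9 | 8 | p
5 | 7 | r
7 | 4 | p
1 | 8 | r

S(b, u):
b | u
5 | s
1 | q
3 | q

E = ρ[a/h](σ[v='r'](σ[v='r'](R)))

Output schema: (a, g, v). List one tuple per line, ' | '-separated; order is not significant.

Row counts bottom-up:
  R → 5
  σ[v='r'](R) → 2
  σ[v='r'](σ[v='r'](R)) → 2
  ρ[a/h](σ[v='r'](σ[v='r'](R))) → 2

== RESULT ==
a | g | v
1 | 8 | r
5 | 7 | r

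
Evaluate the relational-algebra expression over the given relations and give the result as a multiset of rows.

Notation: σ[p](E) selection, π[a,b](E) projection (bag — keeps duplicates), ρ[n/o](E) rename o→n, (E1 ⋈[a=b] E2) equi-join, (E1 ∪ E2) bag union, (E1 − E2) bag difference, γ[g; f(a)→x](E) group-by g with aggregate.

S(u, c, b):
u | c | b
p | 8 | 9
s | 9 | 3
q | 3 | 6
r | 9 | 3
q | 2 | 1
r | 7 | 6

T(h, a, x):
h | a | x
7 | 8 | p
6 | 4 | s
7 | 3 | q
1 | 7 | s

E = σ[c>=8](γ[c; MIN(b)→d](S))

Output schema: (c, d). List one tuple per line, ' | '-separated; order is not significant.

Subexpression sizes:
  S → 6
  γ[c; MIN(b)→d](S) → 5
  σ[c>=8](γ[c; MIN(b)→d](S)) → 2

== RESULT ==
c | d
8 | 9
9 | 3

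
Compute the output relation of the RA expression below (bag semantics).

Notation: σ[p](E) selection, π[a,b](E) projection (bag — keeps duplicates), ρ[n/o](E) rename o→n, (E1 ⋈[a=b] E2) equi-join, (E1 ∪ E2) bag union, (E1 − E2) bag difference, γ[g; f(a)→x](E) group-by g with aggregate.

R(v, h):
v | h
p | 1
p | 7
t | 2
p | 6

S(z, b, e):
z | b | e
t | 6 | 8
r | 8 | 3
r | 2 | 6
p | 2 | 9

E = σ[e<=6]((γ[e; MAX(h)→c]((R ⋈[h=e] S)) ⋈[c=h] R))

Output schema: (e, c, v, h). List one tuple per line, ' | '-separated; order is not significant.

Per-node cardinality:
  R → 4
  S → 4
  (R ⋈[h=e] S) → 1
  γ[e; MAX(h)→c]((R ⋈[h=e] S)) → 1
  R → 4
  (γ[e; MAX(h)→c]((R ⋈[h=e] S)) ⋈[c=h] R) → 1
  σ[e<=6]((γ[e; MAX(h)→c]((R ⋈[h=e] S)) ⋈[c=h] R)) → 1

== RESULT ==
e | c | v | h
6 | 6 | p | 6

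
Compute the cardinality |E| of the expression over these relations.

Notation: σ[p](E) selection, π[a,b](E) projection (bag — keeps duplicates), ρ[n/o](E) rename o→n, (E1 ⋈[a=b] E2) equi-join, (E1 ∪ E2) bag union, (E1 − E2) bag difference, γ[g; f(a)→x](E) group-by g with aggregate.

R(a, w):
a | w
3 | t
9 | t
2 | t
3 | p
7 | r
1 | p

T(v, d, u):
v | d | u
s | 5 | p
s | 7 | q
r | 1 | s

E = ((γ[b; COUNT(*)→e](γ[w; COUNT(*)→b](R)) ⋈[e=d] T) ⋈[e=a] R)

Row counts bottom-up:
  R → 6
  γ[w; COUNT(*)→b](R) → 3
  γ[b; COUNT(*)→e](γ[w; COUNT(*)→b](R)) → 3
  T → 3
  (γ[b; COUNT(*)→e](γ[w; COUNT(*)→b](R)) ⋈[e=d] T) → 3
  R → 6
  ((γ[b; COUNT(*)→e](γ[w; COUNT(*)→b](R)) ⋈[e=d] T) ⋈[e=a] R) → 3

|E| = 3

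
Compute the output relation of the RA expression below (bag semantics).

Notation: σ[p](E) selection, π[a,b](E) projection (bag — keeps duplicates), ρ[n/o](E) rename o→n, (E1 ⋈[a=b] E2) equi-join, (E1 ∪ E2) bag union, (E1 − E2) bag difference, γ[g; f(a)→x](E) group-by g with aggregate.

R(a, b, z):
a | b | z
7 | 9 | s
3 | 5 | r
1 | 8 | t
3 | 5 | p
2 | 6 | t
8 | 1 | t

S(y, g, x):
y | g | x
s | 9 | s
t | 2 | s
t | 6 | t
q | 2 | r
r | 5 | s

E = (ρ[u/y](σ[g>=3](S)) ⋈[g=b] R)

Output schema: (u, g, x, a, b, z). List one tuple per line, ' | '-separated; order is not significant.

Row counts bottom-up:
  S → 5
  σ[g>=3](S) → 3
  ρ[u/y](σ[g>=3](S)) → 3
  R → 6
  (ρ[u/y](σ[g>=3](S)) ⋈[g=b] R) → 4

== RESULT ==
u | g | x | a | b | z
r | 5 | s | 3 | 5 | p
r | 5 | s | 3 | 5 | r
s | 9 | s | 7 | 9 | s
t | 6 | t | 2 | 6 | t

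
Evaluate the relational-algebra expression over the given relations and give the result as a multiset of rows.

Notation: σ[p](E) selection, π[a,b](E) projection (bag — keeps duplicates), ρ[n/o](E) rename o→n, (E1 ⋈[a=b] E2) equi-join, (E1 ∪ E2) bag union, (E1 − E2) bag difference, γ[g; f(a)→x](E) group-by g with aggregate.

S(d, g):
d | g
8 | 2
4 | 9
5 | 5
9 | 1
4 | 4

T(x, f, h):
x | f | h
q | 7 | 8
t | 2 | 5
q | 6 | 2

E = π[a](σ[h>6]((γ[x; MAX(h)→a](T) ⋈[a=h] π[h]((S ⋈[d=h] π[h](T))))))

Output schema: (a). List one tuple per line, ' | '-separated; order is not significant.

Subexpression sizes:
  T → 3
  γ[x; MAX(h)→a](T) → 2
  S → 5
  T → 3
  π[h](T) → 3
  (S ⋈[d=h] π[h](T)) → 2
  π[h]((S ⋈[d=h] π[h](T))) → 2
  (γ[x; MAX(h)→a](T) ⋈[a=h] π[h]((S ⋈[d=h] π[h](T)))) → 2
  σ[h>6]((γ[x; MAX(h)→a](T) ⋈[a=h] π[h]((S ⋈[d=h] π[h](T))))) → 1
  π[a](σ[h>6]((γ[x; MAX(h)→a](T) ⋈[a=h] π[h]((S ⋈[d=h] π[h](T)))))) → 1

== RESULT ==
a
8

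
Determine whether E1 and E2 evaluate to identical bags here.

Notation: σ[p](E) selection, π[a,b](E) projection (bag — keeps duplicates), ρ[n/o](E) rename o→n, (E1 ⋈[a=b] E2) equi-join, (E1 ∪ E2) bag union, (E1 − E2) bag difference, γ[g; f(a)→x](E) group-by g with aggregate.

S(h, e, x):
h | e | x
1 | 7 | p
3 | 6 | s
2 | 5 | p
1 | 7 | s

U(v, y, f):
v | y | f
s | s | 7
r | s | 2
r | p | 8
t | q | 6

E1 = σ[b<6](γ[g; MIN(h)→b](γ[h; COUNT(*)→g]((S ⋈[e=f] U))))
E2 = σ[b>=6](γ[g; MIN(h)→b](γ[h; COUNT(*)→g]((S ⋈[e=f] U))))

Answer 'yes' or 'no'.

E1 stepwise |·|:
  S → 4
  U → 4
  (S ⋈[e=f] U) → 3
  γ[h; COUNT(*)→g]((S ⋈[e=f] U)) → 2
  γ[g; MIN(h)→b](γ[h; COUNT(*)→g]((S ⋈[e=f] U))) → 2
  σ[b<6](γ[g; MIN(h)→b](γ[h; COUNT(*)→g]((S ⋈[e=f] U)))) → 2
E2 stepwise |·|:
  S → 4
  U → 4
  (S ⋈[e=f] U) → 3
  γ[h; COUNT(*)→g]((S ⋈[e=f] U)) → 2
  γ[g; MIN(h)→b](γ[h; COUNT(*)→g]((S ⋈[e=f] U))) → 2
  σ[b>=6](γ[g; MIN(h)→b](γ[h; COUNT(*)→g]((S ⋈[e=f] U)))) → 0

E1 result:
g | b
1 | 3
2 | 1
E2 result:
g | b
(0 rows)
Witness: (1, 3) appears 1× in E1 but 0× in E2.

no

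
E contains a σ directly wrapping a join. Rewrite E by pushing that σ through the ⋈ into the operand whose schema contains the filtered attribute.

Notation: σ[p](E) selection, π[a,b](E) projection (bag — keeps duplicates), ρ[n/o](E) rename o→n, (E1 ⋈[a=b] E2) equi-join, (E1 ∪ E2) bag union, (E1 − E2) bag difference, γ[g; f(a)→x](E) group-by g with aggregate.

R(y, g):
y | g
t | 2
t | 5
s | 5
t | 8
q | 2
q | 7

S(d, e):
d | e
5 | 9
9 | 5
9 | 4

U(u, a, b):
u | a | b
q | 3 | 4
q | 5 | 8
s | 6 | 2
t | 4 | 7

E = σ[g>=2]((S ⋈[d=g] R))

σ filters on g, owned by the right side.
E' = (S ⋈[d=g] σ[g>=2](R))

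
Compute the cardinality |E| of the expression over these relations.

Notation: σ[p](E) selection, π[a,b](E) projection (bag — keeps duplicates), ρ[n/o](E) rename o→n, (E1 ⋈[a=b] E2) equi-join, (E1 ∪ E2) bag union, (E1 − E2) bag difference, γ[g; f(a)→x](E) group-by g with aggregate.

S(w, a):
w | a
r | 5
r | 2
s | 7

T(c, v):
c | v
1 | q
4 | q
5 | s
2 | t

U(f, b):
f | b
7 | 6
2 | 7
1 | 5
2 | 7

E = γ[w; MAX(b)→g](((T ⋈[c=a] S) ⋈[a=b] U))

Stepwise |·|:
  T → 4
  S → 3
  (T ⋈[c=a] S) → 2
  U → 4
  ((T ⋈[c=a] S) ⋈[a=b] U) → 1
  γ[w; MAX(b)→g](((T ⋈[c=a] S) ⋈[a=b] U)) → 1

|E| = 1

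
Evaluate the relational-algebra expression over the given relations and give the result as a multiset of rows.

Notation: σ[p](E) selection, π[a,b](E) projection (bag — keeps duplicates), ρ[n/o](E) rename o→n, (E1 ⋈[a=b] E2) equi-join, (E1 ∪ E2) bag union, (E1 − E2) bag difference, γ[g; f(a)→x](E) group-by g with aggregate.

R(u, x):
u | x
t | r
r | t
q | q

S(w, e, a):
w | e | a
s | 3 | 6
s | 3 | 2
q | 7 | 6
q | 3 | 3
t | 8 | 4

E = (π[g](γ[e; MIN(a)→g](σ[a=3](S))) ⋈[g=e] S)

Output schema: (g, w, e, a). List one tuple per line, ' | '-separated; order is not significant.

Subexpression sizes:
  S → 5
  σ[a=3](S) → 1
  γ[e; MIN(a)→g](σ[a=3](S)) → 1
  π[g](γ[e; MIN(a)→g](σ[a=3](S))) → 1
  S → 5
  (π[g](γ[e; MIN(a)→g](σ[a=3](S))) ⋈[g=e] S) → 3

== RESULT ==
g | w | e | a
3 | q | 3 | 3
3 | s | 3 | 2
3 | s | 3 | 6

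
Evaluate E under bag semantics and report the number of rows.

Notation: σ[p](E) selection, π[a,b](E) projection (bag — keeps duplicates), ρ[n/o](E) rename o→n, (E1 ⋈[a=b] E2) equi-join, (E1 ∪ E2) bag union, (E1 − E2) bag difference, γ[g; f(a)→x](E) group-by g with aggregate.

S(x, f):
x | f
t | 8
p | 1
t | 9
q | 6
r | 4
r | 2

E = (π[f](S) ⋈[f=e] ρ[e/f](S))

Stepwise |·|:
  S → 6
  π[f](S) → 6
  S → 6
  ρ[e/f](S) → 6
  (π[f](S) ⋈[f=e] ρ[e/f](S)) → 6

|E| = 6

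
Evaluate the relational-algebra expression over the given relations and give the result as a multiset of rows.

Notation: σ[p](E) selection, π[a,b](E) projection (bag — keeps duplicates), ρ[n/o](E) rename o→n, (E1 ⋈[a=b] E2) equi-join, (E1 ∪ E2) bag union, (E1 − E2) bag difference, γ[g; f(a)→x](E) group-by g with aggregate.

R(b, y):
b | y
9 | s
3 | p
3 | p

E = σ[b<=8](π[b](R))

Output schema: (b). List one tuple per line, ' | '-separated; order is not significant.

Stepwise |·|:
  R → 3
  π[b](R) → 3
  σ[b<=8](π[b](R)) → 2

== RESULT ==
b
3
3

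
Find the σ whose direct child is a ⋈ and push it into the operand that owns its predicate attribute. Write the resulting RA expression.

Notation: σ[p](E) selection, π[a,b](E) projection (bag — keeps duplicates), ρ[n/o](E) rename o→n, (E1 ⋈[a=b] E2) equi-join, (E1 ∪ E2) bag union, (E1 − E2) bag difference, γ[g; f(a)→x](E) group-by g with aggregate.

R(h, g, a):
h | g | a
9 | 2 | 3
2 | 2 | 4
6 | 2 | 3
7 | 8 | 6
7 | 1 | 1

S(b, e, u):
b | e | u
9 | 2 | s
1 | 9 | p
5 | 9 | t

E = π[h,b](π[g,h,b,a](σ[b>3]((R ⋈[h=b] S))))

σ filters on b, owned by the right side.
E' = π[h,b](π[g,h,b,a]((R ⋈[h=b] σ[b>3](S))))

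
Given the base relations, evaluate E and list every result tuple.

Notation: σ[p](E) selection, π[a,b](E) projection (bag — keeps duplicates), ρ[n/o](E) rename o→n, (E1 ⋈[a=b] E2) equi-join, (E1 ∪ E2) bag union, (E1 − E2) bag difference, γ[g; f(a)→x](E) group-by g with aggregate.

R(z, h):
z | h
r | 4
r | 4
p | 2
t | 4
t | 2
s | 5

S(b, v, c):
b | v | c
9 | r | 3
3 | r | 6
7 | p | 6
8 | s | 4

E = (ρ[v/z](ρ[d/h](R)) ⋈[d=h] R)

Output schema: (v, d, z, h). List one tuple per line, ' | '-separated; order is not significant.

Per-node cardinality:
  R → 6
  ρ[d/h](R) → 6
  ρ[v/z](ρ[d/h](R)) → 6
  R → 6
  (ρ[v/z](ρ[d/h](R)) ⋈[d=h] R) → 14

== RESULT ==
v | d | z | h
p | 2 | p | 2
p | 2 | t | 2
r | 4 | r | 4
r | 4 | r | 4
r | 4 | r | 4
r | 4 | r | 4
r | 4 | t | 4
r | 4 | t | 4
s | 5 | s | 5
t | 2 | p | 2
t | 2 | t | 2
t | 4 | r | 4
t | 4 | r | 4
t | 4 | t | 4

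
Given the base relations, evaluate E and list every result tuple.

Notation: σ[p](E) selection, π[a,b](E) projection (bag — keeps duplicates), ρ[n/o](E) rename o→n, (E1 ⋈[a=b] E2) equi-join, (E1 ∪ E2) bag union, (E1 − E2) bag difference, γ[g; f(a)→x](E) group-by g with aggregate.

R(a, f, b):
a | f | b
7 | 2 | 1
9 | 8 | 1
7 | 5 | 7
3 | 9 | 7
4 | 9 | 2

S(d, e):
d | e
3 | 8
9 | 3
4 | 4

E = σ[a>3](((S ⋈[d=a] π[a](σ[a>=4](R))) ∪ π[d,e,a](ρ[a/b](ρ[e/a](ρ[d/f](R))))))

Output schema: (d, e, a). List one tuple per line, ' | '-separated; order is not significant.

Subexpression sizes:
  S → 3
  R → 5
  σ[a>=4](R) → 4
  π[a](σ[a>=4](R)) → 4
  (S ⋈[d=a] π[a](σ[a>=4](R))) → 2
  R → 5
  ρ[d/f](R) → 5
  ρ[e/a](ρ[d/f](R)) → 5
  ρ[a/b](ρ[e/a](ρ[d/f](R))) → 5
  π[d,e,a](ρ[a/b](ρ[e/a](ρ[d/f](R)))) → 5
  ((S ⋈[d=a] π[a](σ[a>=4](R))) ∪ π[d,e,a](ρ[a/b](ρ[e/a](ρ[d/f](R))))) → 7
  σ[a>3](((S ⋈[d=a] π[a](σ[a>=4](R))) ∪ π[d,e,a](ρ[a/b](ρ[e/a](ρ[d/f](R)))))) → 4

== RESULT ==
d | e | a
4 | 4 | 4
5 | 7 | 7
9 | 3 | 7
9 | 3 | 9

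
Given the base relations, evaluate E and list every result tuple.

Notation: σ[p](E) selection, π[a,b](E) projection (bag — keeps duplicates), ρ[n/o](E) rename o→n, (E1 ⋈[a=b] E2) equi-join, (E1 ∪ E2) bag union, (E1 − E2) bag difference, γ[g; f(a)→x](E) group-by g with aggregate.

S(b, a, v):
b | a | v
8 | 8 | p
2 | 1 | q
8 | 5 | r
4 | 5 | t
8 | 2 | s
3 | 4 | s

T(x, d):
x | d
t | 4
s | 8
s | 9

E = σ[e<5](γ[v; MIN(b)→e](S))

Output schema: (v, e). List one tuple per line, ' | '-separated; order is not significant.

Stepwise |·|:
  S → 6
  γ[v; MIN(b)→e](S) → 5
  σ[e<5](γ[v; MIN(b)→e](S)) → 3

== RESULT ==
v | e
q | 2
s | 3
t | 4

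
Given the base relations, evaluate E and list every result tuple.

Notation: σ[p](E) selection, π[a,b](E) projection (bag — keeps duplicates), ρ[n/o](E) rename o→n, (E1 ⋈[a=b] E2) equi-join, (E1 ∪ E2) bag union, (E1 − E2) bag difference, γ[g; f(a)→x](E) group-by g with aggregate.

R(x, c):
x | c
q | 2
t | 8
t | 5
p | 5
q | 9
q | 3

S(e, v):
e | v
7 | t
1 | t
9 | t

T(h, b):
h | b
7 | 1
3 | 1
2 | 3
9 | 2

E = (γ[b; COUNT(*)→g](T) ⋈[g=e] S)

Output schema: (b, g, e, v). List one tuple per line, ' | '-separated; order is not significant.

Subexpression sizes:
  T → 4
  γ[b; COUNT(*)→g](T) → 3
  S → 3
  (γ[b; COUNT(*)→g](T) ⋈[g=e] S) → 2

== RESULT ==
b | g | e | v
2 | 1 | 1 | t
3 | 1 | 1 | t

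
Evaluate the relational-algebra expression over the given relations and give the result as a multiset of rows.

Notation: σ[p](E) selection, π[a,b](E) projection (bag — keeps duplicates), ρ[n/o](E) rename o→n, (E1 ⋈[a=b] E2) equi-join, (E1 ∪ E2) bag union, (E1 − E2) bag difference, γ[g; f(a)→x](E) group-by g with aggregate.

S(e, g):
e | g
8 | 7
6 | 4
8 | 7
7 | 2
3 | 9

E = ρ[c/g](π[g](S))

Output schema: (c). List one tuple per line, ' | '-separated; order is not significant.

Per-node cardinality:
  S → 5
  π[g](S) → 5
  ρ[c/g](π[g](S)) → 5

== RESULT ==
c
2
4
7
7
9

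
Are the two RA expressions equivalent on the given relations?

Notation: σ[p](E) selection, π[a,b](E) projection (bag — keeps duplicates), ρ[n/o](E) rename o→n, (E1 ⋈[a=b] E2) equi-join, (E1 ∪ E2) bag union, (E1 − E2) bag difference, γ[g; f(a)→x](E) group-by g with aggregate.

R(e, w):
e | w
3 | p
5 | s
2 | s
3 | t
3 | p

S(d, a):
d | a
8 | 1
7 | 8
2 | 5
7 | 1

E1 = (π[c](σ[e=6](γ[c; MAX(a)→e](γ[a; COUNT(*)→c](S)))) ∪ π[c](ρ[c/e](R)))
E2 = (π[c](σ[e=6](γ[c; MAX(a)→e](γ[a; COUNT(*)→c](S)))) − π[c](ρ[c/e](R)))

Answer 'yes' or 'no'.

E1 stepwise |·|:
  S → 4
  γ[a; COUNT(*)→c](S) → 3
  γ[c; MAX(a)→e](γ[a; COUNT(*)→c](S)) → 2
  σ[e=6](γ[c; MAX(a)→e](γ[a; COUNT(*)→c](S))) → 0
  π[c](σ[e=6](γ[c; MAX(a)→e](γ[a; COUNT(*)→c](S)))) → 0
  R → 5
  ρ[c/e](R) → 5
  π[c](ρ[c/e](R)) → 5
  (π[c](σ[e=6](γ[c; MAX(a)→e](γ[a; COUNT(*)→c](S)))) ∪ π[c](ρ[c/e](R))) → 5
E2 stepwise |·|:
  S → 4
  γ[a; COUNT(*)→c](S) → 3
  γ[c; MAX(a)→e](γ[a; COUNT(*)→c](S)) → 2
  σ[e=6](γ[c; MAX(a)→e](γ[a; COUNT(*)→c](S))) → 0
  π[c](σ[e=6](γ[c; MAX(a)→e](γ[a; COUNT(*)→c](S)))) → 0
  R → 5
  ρ[c/e](R) → 5
  π[c](ρ[c/e](R)) → 5
  (π[c](σ[e=6](γ[c; MAX(a)→e](γ[a; COUNT(*)→c](S)))) − π[c](ρ[c/e](R))) → 0

E1 result:
c
2
3
3
3
5
E2 result:
c
(0 rows)
Witness: (2,) appears 1× in E1 but 0× in E2.

no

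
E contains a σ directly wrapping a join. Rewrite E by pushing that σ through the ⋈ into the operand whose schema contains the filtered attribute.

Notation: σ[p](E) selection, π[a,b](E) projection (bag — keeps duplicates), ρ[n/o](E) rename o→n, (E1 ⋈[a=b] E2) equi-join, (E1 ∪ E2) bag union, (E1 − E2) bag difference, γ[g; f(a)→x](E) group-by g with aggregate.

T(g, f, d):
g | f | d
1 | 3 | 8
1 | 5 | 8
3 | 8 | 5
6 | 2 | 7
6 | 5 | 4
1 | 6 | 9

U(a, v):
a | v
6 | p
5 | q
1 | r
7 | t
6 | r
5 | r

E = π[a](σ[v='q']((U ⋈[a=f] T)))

σ filters on v, owned by the left side.
E' = π[a]((σ[v='q'](U) ⋈[a=f] T))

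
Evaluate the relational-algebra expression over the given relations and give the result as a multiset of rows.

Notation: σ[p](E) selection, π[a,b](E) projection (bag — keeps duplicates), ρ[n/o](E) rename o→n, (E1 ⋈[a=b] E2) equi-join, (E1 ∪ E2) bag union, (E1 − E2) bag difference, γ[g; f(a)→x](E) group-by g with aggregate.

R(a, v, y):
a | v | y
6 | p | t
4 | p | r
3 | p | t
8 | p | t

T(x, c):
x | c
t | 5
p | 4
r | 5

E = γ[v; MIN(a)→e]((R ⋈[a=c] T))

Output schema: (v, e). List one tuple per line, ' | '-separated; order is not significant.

Per-node cardinality:
  R → 4
  T → 3
  (R ⋈[a=c] T) → 1
  γ[v; MIN(a)→e]((R ⋈[a=c] T)) → 1

== RESULT ==
v | e
p | 4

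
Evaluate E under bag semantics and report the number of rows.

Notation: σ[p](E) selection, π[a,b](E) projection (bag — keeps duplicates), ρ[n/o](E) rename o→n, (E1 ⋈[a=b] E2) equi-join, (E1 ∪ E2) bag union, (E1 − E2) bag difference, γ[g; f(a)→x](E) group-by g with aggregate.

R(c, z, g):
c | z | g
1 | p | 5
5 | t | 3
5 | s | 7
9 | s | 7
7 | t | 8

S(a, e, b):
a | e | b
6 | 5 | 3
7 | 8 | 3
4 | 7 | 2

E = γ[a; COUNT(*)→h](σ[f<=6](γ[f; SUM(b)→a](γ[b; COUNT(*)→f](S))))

Row counts bottom-up:
  S → 3
  γ[b; COUNT(*)→f](S) → 2
  γ[f; SUM(b)→a](γ[b; COUNT(*)→f](S)) → 2
  σ[f<=6](γ[f; SUM(b)→a](γ[b; COUNT(*)→f](S))) → 2
  γ[a; COUNT(*)→h](σ[f<=6](γ[f; SUM(b)→a](γ[b; COUNT(*)→f](S)))) → 2

|E| = 2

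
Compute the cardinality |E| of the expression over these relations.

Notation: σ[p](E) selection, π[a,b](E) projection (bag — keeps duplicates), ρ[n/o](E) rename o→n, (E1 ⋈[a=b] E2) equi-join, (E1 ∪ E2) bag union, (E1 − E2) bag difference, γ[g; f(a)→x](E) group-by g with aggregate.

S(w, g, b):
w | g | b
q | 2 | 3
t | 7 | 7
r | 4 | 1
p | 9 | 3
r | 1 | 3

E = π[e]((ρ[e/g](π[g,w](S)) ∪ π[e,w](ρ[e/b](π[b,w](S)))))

Stepwise |·|:
  S → 5
  π[g,w](S) → 5
  ρ[e/g](π[g,w](S)) → 5
  S → 5
  π[b,w](S) → 5
  ρ[e/b](π[b,w](S)) → 5
  π[e,w](ρ[e/b](π[b,w](S))) → 5
  (ρ[e/g](π[g,w](S)) ∪ π[e,w](ρ[e/b](π[b,w](S)))) → 10
  π[e]((ρ[e/g](π[g,w](S)) ∪ π[e,w](ρ[e/b](π[b,w](S))))) → 10

|E| = 10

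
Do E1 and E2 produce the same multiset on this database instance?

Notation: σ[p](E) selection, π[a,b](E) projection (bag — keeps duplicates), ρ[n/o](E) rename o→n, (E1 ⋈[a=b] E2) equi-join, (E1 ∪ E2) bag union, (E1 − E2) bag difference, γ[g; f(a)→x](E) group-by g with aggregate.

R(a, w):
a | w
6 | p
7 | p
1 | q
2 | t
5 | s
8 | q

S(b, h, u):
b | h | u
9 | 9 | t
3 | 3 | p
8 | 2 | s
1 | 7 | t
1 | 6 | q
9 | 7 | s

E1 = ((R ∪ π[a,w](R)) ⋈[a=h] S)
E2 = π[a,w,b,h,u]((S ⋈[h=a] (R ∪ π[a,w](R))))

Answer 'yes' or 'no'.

E1 subexpression sizes:
  R → 6
  R → 6
  π[a,w](R) → 6
  (R ∪ π[a,w](R)) → 12
  S → 6
  ((R ∪ π[a,w](R)) ⋈[a=h] S) → 8
E2 subexpression sizes:
  S → 6
  R → 6
  R → 6
  π[a,w](R) → 6
  (R ∪ π[a,w](R)) → 12
  (S ⋈[h=a] (R ∪ π[a,w](R))) → 8
  π[a,w,b,h,u]((S ⋈[h=a] (R ∪ π[a,w](R)))) → 8

E1 and E2 produce the same multiset:
a | w | b | h | u
2 | t | 8 | 2 | s
2 | t | 8 | 2 | s
6 | p | 1 | 6 | q
6 | p | 1 | 6 | q
7 | p | 1 | 7 | t
7 | p | 1 | 7 | t
7 | p | 9 | 7 | s
7 | p | 9 | 7 | s

yes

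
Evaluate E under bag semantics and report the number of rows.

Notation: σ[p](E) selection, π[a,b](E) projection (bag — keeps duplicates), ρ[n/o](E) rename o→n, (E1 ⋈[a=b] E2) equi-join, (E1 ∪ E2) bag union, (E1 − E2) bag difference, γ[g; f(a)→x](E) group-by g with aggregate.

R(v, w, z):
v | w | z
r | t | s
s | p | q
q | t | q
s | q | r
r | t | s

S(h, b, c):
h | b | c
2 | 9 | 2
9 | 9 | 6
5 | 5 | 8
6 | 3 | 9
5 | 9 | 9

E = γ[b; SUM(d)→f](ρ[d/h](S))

Per-node cardinality:
  S → 5
  ρ[d/h](S) → 5
  γ[b; SUM(d)→f](ρ[d/h](S)) → 3

|E| = 3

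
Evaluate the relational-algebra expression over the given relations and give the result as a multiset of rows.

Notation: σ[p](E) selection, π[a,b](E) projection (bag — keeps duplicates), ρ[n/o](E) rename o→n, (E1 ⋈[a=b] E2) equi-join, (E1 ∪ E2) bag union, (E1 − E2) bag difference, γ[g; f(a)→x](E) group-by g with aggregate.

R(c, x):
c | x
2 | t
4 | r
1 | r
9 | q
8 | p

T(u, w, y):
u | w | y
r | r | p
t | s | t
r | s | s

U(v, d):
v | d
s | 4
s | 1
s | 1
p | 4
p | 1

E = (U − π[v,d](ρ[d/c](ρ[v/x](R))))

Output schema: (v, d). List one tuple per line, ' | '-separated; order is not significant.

Subexpression sizes:
  U → 5
  R → 5
  ρ[v/x](R) → 5
  ρ[d/c](ρ[v/x](R)) → 5
  π[v,d](ρ[d/c](ρ[v/x](R))) → 5
  (U − π[v,d](ρ[d/c](ρ[v/x](R)))) → 5

== RESULT ==
v | d
p | 1
p | 4
s | 1
s | 1
s | 4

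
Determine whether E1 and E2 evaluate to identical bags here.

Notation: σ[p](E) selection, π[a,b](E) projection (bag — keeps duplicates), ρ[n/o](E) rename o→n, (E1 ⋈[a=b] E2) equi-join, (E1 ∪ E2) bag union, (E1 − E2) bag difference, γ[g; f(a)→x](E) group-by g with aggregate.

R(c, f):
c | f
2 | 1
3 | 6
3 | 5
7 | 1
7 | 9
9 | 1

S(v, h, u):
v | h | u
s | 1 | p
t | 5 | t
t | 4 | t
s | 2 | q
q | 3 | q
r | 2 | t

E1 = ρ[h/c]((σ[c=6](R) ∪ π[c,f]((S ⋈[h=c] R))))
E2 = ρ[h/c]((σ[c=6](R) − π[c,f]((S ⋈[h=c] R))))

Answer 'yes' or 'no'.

E1 per-node cardinality:
  R → 6
  σ[c=6](R) → 0
  S → 6
  R → 6
  (S ⋈[h=c] R) → 4
  π[c,f]((S ⋈[h=c] R)) → 4
  (σ[c=6](R) ∪ π[c,f]((S ⋈[h=c] R))) → 4
  ρ[h/c]((σ[c=6](R) ∪ π[c,f]((S ⋈[h=c] R)))) → 4
E2 per-node cardinality:
  R → 6
  σ[c=6](R) → 0
  S → 6
  R → 6
  (S ⋈[h=c] R) → 4
  π[c,f]((S ⋈[h=c] R)) → 4
  (σ[c=6](R) − π[c,f]((S ⋈[h=c] R))) → 0
  ρ[h/c]((σ[c=6](R) − π[c,f]((S ⋈[h=c] R)))) → 0

E1 result:
h | f
2 | 1
2 | 1
3 | 5
3 | 6
E2 result:
h | f
(0 rows)
Witness: (2, 1) appears 2× in E1 but 0× in E2.

no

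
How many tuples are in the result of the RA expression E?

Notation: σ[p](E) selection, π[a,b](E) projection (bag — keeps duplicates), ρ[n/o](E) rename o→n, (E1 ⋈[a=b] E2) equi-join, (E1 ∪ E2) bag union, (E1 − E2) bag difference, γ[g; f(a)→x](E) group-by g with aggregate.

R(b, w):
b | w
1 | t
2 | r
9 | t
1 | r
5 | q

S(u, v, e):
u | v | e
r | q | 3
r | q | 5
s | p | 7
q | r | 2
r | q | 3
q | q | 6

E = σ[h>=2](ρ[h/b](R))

Per-node cardinality:
  R → 5
  ρ[h/b](R) → 5
  σ[h>=2](ρ[h/b](R)) → 3

|E| = 3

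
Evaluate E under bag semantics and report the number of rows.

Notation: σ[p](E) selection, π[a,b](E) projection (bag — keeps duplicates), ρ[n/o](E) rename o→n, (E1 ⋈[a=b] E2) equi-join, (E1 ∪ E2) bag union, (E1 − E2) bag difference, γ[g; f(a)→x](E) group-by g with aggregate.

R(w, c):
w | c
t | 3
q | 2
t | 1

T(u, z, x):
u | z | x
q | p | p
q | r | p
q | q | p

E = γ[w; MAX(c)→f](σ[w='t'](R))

Per-node cardinality:
  R → 3
  σ[w='t'](R) → 2
  γ[w; MAX(c)→f](σ[w='t'](R)) → 1

|E| = 1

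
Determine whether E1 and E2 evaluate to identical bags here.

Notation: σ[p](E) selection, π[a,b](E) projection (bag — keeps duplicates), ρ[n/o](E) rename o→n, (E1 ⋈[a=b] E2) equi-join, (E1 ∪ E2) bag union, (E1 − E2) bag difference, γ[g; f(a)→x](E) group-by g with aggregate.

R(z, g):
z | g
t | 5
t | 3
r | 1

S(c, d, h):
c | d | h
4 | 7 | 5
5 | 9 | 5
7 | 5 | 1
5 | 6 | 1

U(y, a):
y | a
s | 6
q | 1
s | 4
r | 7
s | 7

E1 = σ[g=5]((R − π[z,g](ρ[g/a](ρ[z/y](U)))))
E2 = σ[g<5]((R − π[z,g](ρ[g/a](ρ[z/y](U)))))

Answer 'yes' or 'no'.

E1 row counts bottom-up:
  R → 3
  U → 5
  ρ[z/y](U) → 5
  ρ[g/a](ρ[z/y](U)) → 5
  π[z,g](ρ[g/a](ρ[z/y](U))) → 5
  (R − π[z,g](ρ[g/a](ρ[z/y](U)))) → 3
  σ[g=5]((R − π[z,g](ρ[g/a](ρ[z/y](U))))) → 1
E2 row counts bottom-up:
  R → 3
  U → 5
  ρ[z/y](U) → 5
  ρ[g/a](ρ[z/y](U)) → 5
  π[z,g](ρ[g/a](ρ[z/y](U))) → 5
  (R − π[z,g](ρ[g/a](ρ[z/y](U)))) → 3
  σ[g<5]((R − π[z,g](ρ[g/a](ρ[z/y](U))))) → 2

E1 result:
z | g
t | 5
E2 result:
z | g
r | 1
t | 3
Witness: ('r', 1) appears 0× in E1 but 1× in E2.

no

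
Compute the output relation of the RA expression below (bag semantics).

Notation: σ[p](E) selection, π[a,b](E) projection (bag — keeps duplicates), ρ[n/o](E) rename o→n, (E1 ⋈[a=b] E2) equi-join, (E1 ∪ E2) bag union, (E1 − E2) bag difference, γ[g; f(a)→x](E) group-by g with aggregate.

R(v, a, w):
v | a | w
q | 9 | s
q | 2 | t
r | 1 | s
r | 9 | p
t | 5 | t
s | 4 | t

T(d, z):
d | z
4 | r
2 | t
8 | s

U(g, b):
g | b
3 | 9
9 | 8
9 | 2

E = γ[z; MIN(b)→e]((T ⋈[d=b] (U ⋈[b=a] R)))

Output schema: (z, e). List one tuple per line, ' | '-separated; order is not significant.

Stepwise |·|:
  T → 3
  U → 3
  R → 6
  (U ⋈[b=a] R) → 3
  (T ⋈[d=b] (U ⋈[b=a] R)) → 1
  γ[z; MIN(b)→e]((T ⋈[d=b] (U ⋈[b=a] R))) → 1

== RESULT ==
z | e
t | 2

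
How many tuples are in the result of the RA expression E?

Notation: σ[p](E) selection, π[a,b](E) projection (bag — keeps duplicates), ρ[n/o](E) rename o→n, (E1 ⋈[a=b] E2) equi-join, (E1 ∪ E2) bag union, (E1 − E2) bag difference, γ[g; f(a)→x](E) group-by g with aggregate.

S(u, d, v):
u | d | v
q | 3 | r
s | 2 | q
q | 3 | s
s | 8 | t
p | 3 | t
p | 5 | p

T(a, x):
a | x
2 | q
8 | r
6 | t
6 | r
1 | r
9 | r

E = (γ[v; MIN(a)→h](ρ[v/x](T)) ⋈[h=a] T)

Subexpression sizes:
  T → 6
  ρ[v/x](T) → 6
  γ[v; MIN(a)→h](ρ[v/x](T)) → 3
  T → 6
  (γ[v; MIN(a)→h](ρ[v/x](T)) ⋈[h=a] T) → 4

|E| = 4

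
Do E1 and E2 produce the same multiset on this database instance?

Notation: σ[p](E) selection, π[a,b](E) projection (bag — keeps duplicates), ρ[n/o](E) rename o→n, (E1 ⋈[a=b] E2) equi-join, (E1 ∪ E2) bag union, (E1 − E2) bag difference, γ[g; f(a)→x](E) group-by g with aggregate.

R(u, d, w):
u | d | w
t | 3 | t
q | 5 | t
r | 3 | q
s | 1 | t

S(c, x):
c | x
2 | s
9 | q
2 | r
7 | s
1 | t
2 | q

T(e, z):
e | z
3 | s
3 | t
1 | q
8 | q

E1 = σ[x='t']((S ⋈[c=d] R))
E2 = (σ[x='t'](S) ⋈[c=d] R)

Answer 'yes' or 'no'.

E1 stepwise |·|:
  S → 6
  R → 4
  (S ⋈[c=d] R) → 1
  σ[x='t']((S ⋈[c=d] R)) → 1
E2 stepwise |·|:
  S → 6
  σ[x='t'](S) → 1
  R → 4
  (σ[x='t'](S) ⋈[c=d] R) → 1

E1 and E2 produce the same multiset:
c | x | u | d | w
1 | t | s | 1 | t

yes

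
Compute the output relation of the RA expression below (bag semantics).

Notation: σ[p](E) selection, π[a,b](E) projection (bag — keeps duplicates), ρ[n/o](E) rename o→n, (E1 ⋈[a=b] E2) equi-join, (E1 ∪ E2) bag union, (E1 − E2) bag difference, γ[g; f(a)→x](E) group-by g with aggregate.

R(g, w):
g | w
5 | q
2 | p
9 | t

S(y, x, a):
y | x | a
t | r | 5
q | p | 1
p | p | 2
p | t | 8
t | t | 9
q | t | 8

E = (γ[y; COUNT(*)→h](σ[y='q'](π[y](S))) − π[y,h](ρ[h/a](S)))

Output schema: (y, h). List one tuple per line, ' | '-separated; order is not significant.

Row counts bottom-up:
  S → 6
  π[y](S) → 6
  σ[y='q'](π[y](S)) → 2
  γ[y; COUNT(*)→h](σ[y='q'](π[y](S))) → 1
  S → 6
  ρ[h/a](S) → 6
  π[y,h](ρ[h/a](S)) → 6
  (γ[y; COUNT(*)→h](σ[y='q'](π[y](S))) − π[y,h](ρ[h/a](S))) → 1

== RESULT ==
y | h
q | 2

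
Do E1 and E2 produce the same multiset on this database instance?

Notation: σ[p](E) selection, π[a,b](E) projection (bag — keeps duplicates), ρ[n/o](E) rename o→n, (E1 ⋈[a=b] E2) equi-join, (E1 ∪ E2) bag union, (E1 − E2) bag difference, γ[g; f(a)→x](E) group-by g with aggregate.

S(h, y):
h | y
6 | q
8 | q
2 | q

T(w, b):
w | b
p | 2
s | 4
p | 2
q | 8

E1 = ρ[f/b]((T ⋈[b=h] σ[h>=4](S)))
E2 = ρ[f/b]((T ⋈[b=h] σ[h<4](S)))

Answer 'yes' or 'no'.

E1 stepwise |·|:
  T → 4
  S → 3
  σ[h>=4](S) → 2
  (T ⋈[b=h] σ[h>=4](S)) → 1
  ρ[f/b]((T ⋈[b=h] σ[h>=4](S))) → 1
E2 stepwise |·|:
  T → 4
  S → 3
  σ[h<4](S) → 1
  (T ⋈[b=h] σ[h<4](S)) → 2
  ρ[f/b]((T ⋈[b=h] σ[h<4](S))) → 2

E1 result:
w | f | h | y
q | 8 | 8 | q
E2 result:
w | f | h | y
p | 2 | 2 | q
p | 2 | 2 | q
Witness: ('q', 8, 8, 'q') appears 1× in E1 but 0× in E2.

no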